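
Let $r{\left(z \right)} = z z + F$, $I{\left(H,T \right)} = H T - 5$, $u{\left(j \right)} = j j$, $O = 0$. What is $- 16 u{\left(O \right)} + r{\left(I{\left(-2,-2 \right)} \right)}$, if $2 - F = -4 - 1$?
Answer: $8$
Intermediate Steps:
$u{\left(j \right)} = j^{2}$
$I{\left(H,T \right)} = -5 + H T$
$F = 7$ ($F = 2 - \left(-4 - 1\right) = 2 - -5 = 2 + 5 = 7$)
$r{\left(z \right)} = 7 + z^{2}$ ($r{\left(z \right)} = z z + 7 = z^{2} + 7 = 7 + z^{2}$)
$- 16 u{\left(O \right)} + r{\left(I{\left(-2,-2 \right)} \right)} = - 16 \cdot 0^{2} + \left(7 + \left(-5 - -4\right)^{2}\right) = \left(-16\right) 0 + \left(7 + \left(-5 + 4\right)^{2}\right) = 0 + \left(7 + \left(-1\right)^{2}\right) = 0 + \left(7 + 1\right) = 0 + 8 = 8$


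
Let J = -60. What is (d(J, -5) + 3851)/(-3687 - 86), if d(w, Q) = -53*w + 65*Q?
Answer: -958/539 ≈ -1.7774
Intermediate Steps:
(d(J, -5) + 3851)/(-3687 - 86) = ((-53*(-60) + 65*(-5)) + 3851)/(-3687 - 86) = ((3180 - 325) + 3851)/(-3773) = (2855 + 3851)*(-1/3773) = 6706*(-1/3773) = -958/539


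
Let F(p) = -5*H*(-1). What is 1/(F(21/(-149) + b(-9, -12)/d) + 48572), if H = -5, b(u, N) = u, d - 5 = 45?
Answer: 1/48547 ≈ 2.0599e-5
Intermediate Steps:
d = 50 (d = 5 + 45 = 50)
F(p) = -25 (F(p) = -5*(-5)*(-1) = 25*(-1) = -25)
1/(F(21/(-149) + b(-9, -12)/d) + 48572) = 1/(-25 + 48572) = 1/48547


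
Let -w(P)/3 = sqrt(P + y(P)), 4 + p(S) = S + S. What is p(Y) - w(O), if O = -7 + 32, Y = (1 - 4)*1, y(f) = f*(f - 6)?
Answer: -10 + 30*sqrt(5) ≈ 57.082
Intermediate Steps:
y(f) = f*(-6 + f)
Y = -3 (Y = -3*1 = -3)
p(S) = -4 + 2*S (p(S) = -4 + (S + S) = -4 + 2*S)
O = 25
w(P) = -3*sqrt(P + P*(-6 + P))
p(Y) - w(O) = (-4 + 2*(-3)) - (-3)*sqrt(25*(-5 + 25)) = (-4 - 6) - (-3)*sqrt(25*20) = -10 - (-3)*sqrt(500) = -10 - (-3)*10*sqrt(5) = -10 - (-30)*sqrt(5) = -10 + 30*sqrt(5)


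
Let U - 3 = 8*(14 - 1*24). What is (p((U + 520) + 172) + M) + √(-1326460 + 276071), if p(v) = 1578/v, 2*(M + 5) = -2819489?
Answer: -577996243/410 + I*√1050389 ≈ -1.4097e+6 + 1024.9*I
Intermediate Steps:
U = -77 (U = 3 + 8*(14 - 1*24) = 3 + 8*(14 - 24) = 3 + 8*(-10) = 3 - 80 = -77)
M = -2819499/2 (M = -5 + (½)*(-2819489) = -5 - 2819489/2 = -2819499/2 ≈ -1.4098e+6)
(p((U + 520) + 172) + M) + √(-1326460 + 276071) = (1578/((-77 + 520) + 172) - 2819499/2) + √(-1326460 + 276071) = (1578/(443 + 172) - 2819499/2) + √(-1050389) = (1578/615 - 2819499/2) + I*√1050389 = (1578*(1/615) - 2819499/2) + I*√1050389 = (526/205 - 2819499/2) + I*√1050389 = -577996243/410 + I*√1050389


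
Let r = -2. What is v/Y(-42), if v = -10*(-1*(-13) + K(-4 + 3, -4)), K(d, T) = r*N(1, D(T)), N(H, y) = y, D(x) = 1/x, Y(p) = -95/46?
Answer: 1242/19 ≈ 65.368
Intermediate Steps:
Y(p) = -95/46 (Y(p) = -95*1/46 = -95/46)
K(d, T) = -2/T
v = -135 (v = -10*(-1*(-13) - 2/(-4)) = -10*(13 - 2*(-1/4)) = -10*(13 + 1/2) = -10*27/2 = -135)
v/Y(-42) = -135/(-95/46) = -135*(-46/95) = 1242/19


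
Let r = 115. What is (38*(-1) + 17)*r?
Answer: -2415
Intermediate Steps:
(38*(-1) + 17)*r = (38*(-1) + 17)*115 = (-38 + 17)*115 = -21*115 = -2415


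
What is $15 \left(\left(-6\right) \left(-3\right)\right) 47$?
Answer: $12690$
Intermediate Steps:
$15 \left(\left(-6\right) \left(-3\right)\right) 47 = 15 \cdot 18 \cdot 47 = 270 \cdot 47 = 12690$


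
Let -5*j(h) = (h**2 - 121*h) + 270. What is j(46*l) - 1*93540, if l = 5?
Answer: -98608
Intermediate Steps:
j(h) = -54 - h**2/5 + 121*h/5 (j(h) = -((h**2 - 121*h) + 270)/5 = -(270 + h**2 - 121*h)/5 = -54 - h**2/5 + 121*h/5)
j(46*l) - 1*93540 = (-54 - (46*5)**2/5 + 121*(46*5)/5) - 1*93540 = (-54 - 1/5*230**2 + (121/5)*230) - 93540 = (-54 - 1/5*52900 + 5566) - 93540 = (-54 - 10580 + 5566) - 93540 = -5068 - 93540 = -98608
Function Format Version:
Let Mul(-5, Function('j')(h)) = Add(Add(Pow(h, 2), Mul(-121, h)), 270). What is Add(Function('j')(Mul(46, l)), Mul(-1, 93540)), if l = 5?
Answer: -98608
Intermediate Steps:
Function('j')(h) = Add(-54, Mul(Rational(-1, 5), Pow(h, 2)), Mul(Rational(121, 5), h)) (Function('j')(h) = Mul(Rational(-1, 5), Add(Add(Pow(h, 2), Mul(-121, h)), 270)) = Mul(Rational(-1, 5), Add(270, Pow(h, 2), Mul(-121, h))) = Add(-54, Mul(Rational(-1, 5), Pow(h, 2)), Mul(Rational(121, 5), h)))
Add(Function('j')(Mul(46, l)), Mul(-1, 93540)) = Add(Add(-54, Mul(Rational(-1, 5), Pow(Mul(46, 5), 2)), Mul(Rational(121, 5), Mul(46, 5))), Mul(-1, 93540)) = Add(Add(-54, Mul(Rational(-1, 5), Pow(230, 2)), Mul(Rational(121, 5), 230)), -93540) = Add(Add(-54, Mul(Rational(-1, 5), 52900), 5566), -93540) = Add(Add(-54, -10580, 5566), -93540) = Add(-5068, -93540) = -98608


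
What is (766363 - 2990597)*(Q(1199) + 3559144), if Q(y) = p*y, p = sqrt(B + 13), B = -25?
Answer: -7916369095696 - 5333713132*I*sqrt(3) ≈ -7.9164e+12 - 9.2383e+9*I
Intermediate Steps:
p = 2*I*sqrt(3) (p = sqrt(-25 + 13) = sqrt(-12) = 2*I*sqrt(3) ≈ 3.4641*I)
Q(y) = 2*I*y*sqrt(3) (Q(y) = (2*I*sqrt(3))*y = 2*I*y*sqrt(3))
(766363 - 2990597)*(Q(1199) + 3559144) = (766363 - 2990597)*(2*I*1199*sqrt(3) + 3559144) = -2224234*(2398*I*sqrt(3) + 3559144) = -2224234*(3559144 + 2398*I*sqrt(3)) = -7916369095696 - 5333713132*I*sqrt(3)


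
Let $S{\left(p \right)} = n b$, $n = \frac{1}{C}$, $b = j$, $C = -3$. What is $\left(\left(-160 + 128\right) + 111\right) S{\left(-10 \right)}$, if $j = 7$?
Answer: $- \frac{553}{3} \approx -184.33$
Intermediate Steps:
$b = 7$
$n = - \frac{1}{3}$ ($n = \frac{1}{-3} = - \frac{1}{3} \approx -0.33333$)
$S{\left(p \right)} = - \frac{7}{3}$ ($S{\left(p \right)} = \left(- \frac{1}{3}\right) 7 = - \frac{7}{3}$)
$\left(\left(-160 + 128\right) + 111\right) S{\left(-10 \right)} = \left(\left(-160 + 128\right) + 111\right) \left(- \frac{7}{3}\right) = \left(-32 + 111\right) \left(- \frac{7}{3}\right) = 79 \left(- \frac{7}{3}\right) = - \frac{553}{3}$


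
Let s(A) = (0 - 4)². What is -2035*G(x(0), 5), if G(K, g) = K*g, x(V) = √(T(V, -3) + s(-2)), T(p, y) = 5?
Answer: -10175*√21 ≈ -46628.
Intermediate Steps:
s(A) = 16 (s(A) = (-4)² = 16)
x(V) = √21 (x(V) = √(5 + 16) = √21)
-2035*G(x(0), 5) = -2035*√21*5 = -10175*√21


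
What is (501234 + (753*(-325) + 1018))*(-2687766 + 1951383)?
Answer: -189638504841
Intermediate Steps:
(501234 + (753*(-325) + 1018))*(-2687766 + 1951383) = (501234 + (-244725 + 1018))*(-736383) = (501234 - 243707)*(-736383) = 257527*(-736383) = -189638504841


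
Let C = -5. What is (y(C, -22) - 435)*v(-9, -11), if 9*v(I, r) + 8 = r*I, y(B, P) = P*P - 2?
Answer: 4277/9 ≈ 475.22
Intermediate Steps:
y(B, P) = -2 + P² (y(B, P) = P² - 2 = -2 + P²)
v(I, r) = -8/9 + I*r/9 (v(I, r) = -8/9 + (r*I)/9 = -8/9 + (I*r)/9 = -8/9 + I*r/9)
(y(C, -22) - 435)*v(-9, -11) = ((-2 + (-22)²) - 435)*(-8/9 + (⅑)*(-9)*(-11)) = ((-2 + 484) - 435)*(-8/9 + 11) = (482 - 435)*(91/9) = 47*(91/9) = 4277/9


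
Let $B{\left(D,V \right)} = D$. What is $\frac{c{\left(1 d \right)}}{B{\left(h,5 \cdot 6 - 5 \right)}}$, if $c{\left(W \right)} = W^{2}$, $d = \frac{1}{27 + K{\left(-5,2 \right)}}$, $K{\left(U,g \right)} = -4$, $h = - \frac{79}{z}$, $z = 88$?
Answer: $- \frac{88}{41791} \approx -0.0021057$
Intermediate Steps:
$h = - \frac{79}{88} \approx -0.89773$
$d = \frac{1}{23}$ ($d = \frac{1}{27 - 4} = \frac{1}{23} \approx 0.043478$)
$\frac{c{\left(1 d \right)}}{B{\left(h,5 \cdot 6 - 5 \right)}} = \frac{\left(1 \cdot \frac{1}{23}\right)^{2}}{- \frac{79}{88}} = \left(\frac{1}{23}\right)^{2} \left(- \frac{88}{79}\right) = \frac{1}{529} \left(- \frac{88}{79}\right) = - \frac{88}{41791}$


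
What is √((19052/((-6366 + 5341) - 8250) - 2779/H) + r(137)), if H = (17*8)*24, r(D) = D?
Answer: √76810220435487/756840 ≈ 11.580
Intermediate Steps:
H = 3264 (H = 136*24 = 3264)
√((19052/((-6366 + 5341) - 8250) - 2779/H) + r(137)) = √((19052/((-6366 + 5341) - 8250) - 2779/3264) + 137) = √((19052/(-1025 - 8250) - 2779*1/3264) + 137) = √((19052/(-9275) - 2779/3264) + 137) = √((19052*(-1/9275) - 2779/3264) + 137) = √((-19052/9275 - 2779/3264) + 137) = √(-87960953/30273600 + 137) = √(4059522247/30273600) = √76810220435487/756840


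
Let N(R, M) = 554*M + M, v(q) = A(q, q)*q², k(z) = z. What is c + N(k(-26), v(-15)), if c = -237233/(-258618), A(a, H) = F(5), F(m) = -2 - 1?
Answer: -96884531017/258618 ≈ -3.7462e+5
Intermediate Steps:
F(m) = -3
A(a, H) = -3
v(q) = -3*q²
c = 237233/258618 (c = -237233*(-1/258618) = 237233/258618 ≈ 0.91731)
N(R, M) = 555*M
c + N(k(-26), v(-15)) = 237233/258618 + 555*(-3*(-15)²) = 237233/258618 + 555*(-3*225) = 237233/258618 + 555*(-675) = 237233/258618 - 374625 = -96884531017/258618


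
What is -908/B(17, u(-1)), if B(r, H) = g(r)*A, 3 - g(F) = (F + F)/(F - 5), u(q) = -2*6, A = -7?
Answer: 5448/7 ≈ 778.29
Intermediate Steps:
u(q) = -12
g(F) = 3 - 2*F/(-5 + F) (g(F) = 3 - (F + F)/(F - 5) = 3 - 2*F/(-5 + F))
B(r, H) = -7*(-15 + r)/(-5 + r) (B(r, H) = ((-15 + r)/(-5 + r))*(-7) = -7*(-15 + r)/(-5 + r))
-908/B(17, u(-1)) = -908*(-5 + 17)/(7*(15 - 1*17)) = -908*12/(7*(15 - 17)) = -908/(7*(1/12)*(-2)) = -908/(-7/6) = -908*(-6/7) = 5448/7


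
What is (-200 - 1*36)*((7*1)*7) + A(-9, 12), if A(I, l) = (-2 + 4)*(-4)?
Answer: -11572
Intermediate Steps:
A(I, l) = -8 (A(I, l) = 2*(-4) = -8)
(-200 - 1*36)*((7*1)*7) + A(-9, 12) = (-200 - 1*36)*((7*1)*7) - 8 = (-200 - 36)*(7*7) - 8 = -236*49 - 8 = -11564 - 8 = -11572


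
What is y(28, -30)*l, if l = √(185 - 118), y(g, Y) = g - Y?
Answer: 58*√67 ≈ 474.75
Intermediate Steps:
l = √67 ≈ 8.1853
y(28, -30)*l = (28 - 1*(-30))*√67 = (28 + 30)*√67 = 58*√67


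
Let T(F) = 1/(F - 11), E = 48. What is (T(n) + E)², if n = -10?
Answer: 1014049/441 ≈ 2299.4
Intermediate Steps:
T(F) = 1/(-11 + F)
(T(n) + E)² = (1/(-11 - 10) + 48)² = (1/(-21) + 48)² = (-1/21 + 48)² = (1007/21)² = 1014049/441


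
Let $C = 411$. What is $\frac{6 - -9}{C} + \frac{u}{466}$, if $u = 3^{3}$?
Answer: $\frac{6029}{63842} \approx 0.094436$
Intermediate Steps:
$u = 27$
$\frac{6 - -9}{C} + \frac{u}{466} = \frac{6 - -9}{411} + \frac{27}{466} = \left(6 + 9\right) \frac{1}{411} + 27 \cdot \frac{1}{466} = 15 \cdot \frac{1}{411} + \frac{27}{466} = \frac{5}{137} + \frac{27}{466} = \frac{6029}{63842}$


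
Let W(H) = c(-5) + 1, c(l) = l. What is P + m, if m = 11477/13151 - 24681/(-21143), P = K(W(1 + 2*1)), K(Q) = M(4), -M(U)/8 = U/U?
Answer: -1657174702/278051593 ≈ -5.9600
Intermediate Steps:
W(H) = -4 (W(H) = -5 + 1 = -4)
M(U) = -8 (M(U) = -8*U/U = -8*1 = -8)
K(Q) = -8
P = -8
m = 567238042/278051593 (m = 11477*(1/13151) - 24681*(-1/21143) = 11477/13151 + 24681/21143 = 567238042/278051593 ≈ 2.0400)
P + m = -8 + 567238042/278051593 = -1657174702/278051593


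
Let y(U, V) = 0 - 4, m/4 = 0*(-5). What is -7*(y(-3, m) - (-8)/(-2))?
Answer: 56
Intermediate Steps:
m = 0 (m = 4*(0*(-5)) = 4*0 = 0)
y(U, V) = -4
-7*(y(-3, m) - (-8)/(-2)) = -7*(-4 - (-8)/(-2)) = -7*(-4 - (-8)*(-1)/2) = -7*(-4 - 1*4) = -7*(-4 - 4) = -7*(-8) = 56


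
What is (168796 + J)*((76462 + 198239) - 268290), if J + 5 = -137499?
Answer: 200613012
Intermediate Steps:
J = -137504 (J = -5 - 137499 = -137504)
(168796 + J)*((76462 + 198239) - 268290) = (168796 - 137504)*((76462 + 198239) - 268290) = 31292*(274701 - 268290) = 31292*6411 = 200613012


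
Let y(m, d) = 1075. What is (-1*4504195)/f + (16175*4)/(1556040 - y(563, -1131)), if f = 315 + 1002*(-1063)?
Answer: 1414551769975/331148767323 ≈ 4.2717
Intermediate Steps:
f = -1064811 (f = 315 - 1065126 = -1064811)
(-1*4504195)/f + (16175*4)/(1556040 - y(563, -1131)) = -1*4504195/(-1064811) + (16175*4)/(1556040 - 1*1075) = -4504195*(-1/1064811) + 64700/(1556040 - 1075) = 4504195/1064811 + 64700/1554965 = 4504195/1064811 + 64700*(1/1554965) = 4504195/1064811 + 12940/310993 = 1414551769975/331148767323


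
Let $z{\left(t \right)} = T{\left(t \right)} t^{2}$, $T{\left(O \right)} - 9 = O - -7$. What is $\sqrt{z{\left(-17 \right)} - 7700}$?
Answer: $i \sqrt{7989} \approx 89.381 i$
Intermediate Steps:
$T{\left(O \right)} = 16 + O$ ($T{\left(O \right)} = 9 + \left(O - -7\right) = 9 + \left(O + 7\right) = 9 + \left(7 + O\right) = 16 + O$)
$z{\left(t \right)} = t^{2} \left(16 + t\right)$ ($z{\left(t \right)} = \left(16 + t\right) t^{2} = t^{2} \left(16 + t\right)$)
$\sqrt{z{\left(-17 \right)} - 7700} = \sqrt{\left(-17\right)^{2} \left(16 - 17\right) - 7700} = \sqrt{289 \left(-1\right) - 7700} = \sqrt{-289 - 7700} = \sqrt{-7989} = i \sqrt{7989}$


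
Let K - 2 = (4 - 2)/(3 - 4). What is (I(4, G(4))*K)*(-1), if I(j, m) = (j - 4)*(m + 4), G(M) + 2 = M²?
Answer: 0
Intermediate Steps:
G(M) = -2 + M²
K = 0 (K = 2 + (4 - 2)/(3 - 4) = 2 + 2/(-1) = 2 + 2*(-1) = 2 - 2 = 0)
I(j, m) = (-4 + j)*(4 + m)
(I(4, G(4))*K)*(-1) = ((-16 - 4*(-2 + 4²) + 4*4 + 4*(-2 + 4²))*0)*(-1) = ((-16 - 4*(-2 + 16) + 16 + 4*(-2 + 16))*0)*(-1) = ((-16 - 4*14 + 16 + 4*14)*0)*(-1) = ((-16 - 56 + 16 + 56)*0)*(-1) = (0*0)*(-1) = 0*(-1) = 0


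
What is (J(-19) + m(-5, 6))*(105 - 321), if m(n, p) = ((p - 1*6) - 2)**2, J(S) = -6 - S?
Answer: -3672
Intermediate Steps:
m(n, p) = (-8 + p)**2 (m(n, p) = ((p - 6) - 2)**2 = ((-6 + p) - 2)**2 = (-8 + p)**2)
(J(-19) + m(-5, 6))*(105 - 321) = ((-6 - 1*(-19)) + (-8 + 6)**2)*(105 - 321) = ((-6 + 19) + (-2)**2)*(-216) = (13 + 4)*(-216) = 17*(-216) = -3672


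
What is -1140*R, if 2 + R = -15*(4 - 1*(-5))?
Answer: 156180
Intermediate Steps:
R = -137 (R = -2 - 15*(4 - 1*(-5)) = -2 - 15*(4 + 5) = -2 - 15*9 = -2 - 135 = -137)
-1140*R = -1140*(-137) = 156180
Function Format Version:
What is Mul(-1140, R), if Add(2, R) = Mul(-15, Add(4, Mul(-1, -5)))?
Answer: 156180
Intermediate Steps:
R = -137 (R = Add(-2, Mul(-15, Add(4, Mul(-1, -5)))) = Add(-2, Mul(-15, Add(4, 5))) = Add(-2, Mul(-15, 9)) = Add(-2, -135) = -137)
Mul(-1140, R) = Mul(-1140, -137) = 156180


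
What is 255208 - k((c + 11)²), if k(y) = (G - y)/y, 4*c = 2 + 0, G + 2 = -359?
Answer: 135007005/529 ≈ 2.5521e+5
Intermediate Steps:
G = -361 (G = -2 - 359 = -361)
c = ½ (c = (2 + 0)/4 = (¼)*2 = ½ ≈ 0.50000)
k(y) = (-361 - y)/y
255208 - k((c + 11)²) = 255208 - (-361 - (½ + 11)²)/((½ + 11)²) = 255208 - (-361 - (23/2)²)/((23/2)²) = 255208 - (-361 - 1*529/4)/529/4 = 255208 - 4*(-361 - 529/4)/529 = 255208 - 4*(-1973)/(529*4) = 255208 - 1*(-1973/529) = 255208 + 1973/529 = 135007005/529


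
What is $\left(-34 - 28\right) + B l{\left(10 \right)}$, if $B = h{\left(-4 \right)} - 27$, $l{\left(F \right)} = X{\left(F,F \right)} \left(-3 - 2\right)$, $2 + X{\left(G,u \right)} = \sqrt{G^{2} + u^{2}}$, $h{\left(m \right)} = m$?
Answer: $-372 + 1550 \sqrt{2} \approx 1820.0$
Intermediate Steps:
$X{\left(G,u \right)} = -2 + \sqrt{G^{2} + u^{2}}$
$l{\left(F \right)} = 10 - 5 \sqrt{2} \sqrt{F^{2}}$ ($l{\left(F \right)} = \left(-2 + \sqrt{F^{2} + F^{2}}\right) \left(-3 - 2\right) = \left(-2 + \sqrt{2 F^{2}}\right) \left(-5\right) = \left(-2 + \sqrt{2} \sqrt{F^{2}}\right) \left(-5\right) = 10 - 5 \sqrt{2} \sqrt{F^{2}}$)
$B = -31$ ($B = -4 - 27 = -31$)
$\left(-34 - 28\right) + B l{\left(10 \right)} = \left(-34 - 28\right) - 31 \left(10 - 5 \sqrt{2} \sqrt{10^{2}}\right) = -62 - 31 \left(10 - 5 \sqrt{2} \sqrt{100}\right) = -62 - 31 \left(10 - 5 \sqrt{2} \cdot 10\right) = -62 - 31 \left(10 - 50 \sqrt{2}\right) = -62 - \left(310 - 1550 \sqrt{2}\right) = -372 + 1550 \sqrt{2}$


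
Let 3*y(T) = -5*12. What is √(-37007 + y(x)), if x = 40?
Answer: I*√37027 ≈ 192.42*I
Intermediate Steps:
y(T) = -20 (y(T) = (-5*12)/3 = (⅓)*(-60) = -20)
√(-37007 + y(x)) = √(-37007 - 20) = √(-37027) = I*√37027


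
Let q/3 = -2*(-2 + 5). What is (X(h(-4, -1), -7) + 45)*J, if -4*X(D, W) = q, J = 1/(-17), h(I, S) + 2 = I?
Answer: -99/34 ≈ -2.9118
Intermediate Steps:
h(I, S) = -2 + I
J = -1/17 ≈ -0.058824
q = -18 (q = 3*(-2*(-2 + 5)) = 3*(-2*3) = 3*(-6) = -18)
X(D, W) = 9/2 (X(D, W) = -1/4*(-18) = 9/2)
(X(h(-4, -1), -7) + 45)*J = (9/2 + 45)*(-1/17) = (99/2)*(-1/17) = -99/34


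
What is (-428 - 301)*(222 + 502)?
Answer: -527796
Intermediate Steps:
(-428 - 301)*(222 + 502) = -729*724 = -527796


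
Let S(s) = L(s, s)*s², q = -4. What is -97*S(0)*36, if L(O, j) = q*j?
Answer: 0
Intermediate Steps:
L(O, j) = -4*j
S(s) = -4*s³ (S(s) = (-4*s)*s² = -4*s³)
-97*S(0)*36 = -(-388)*0³*36 = -(-388)*0*36 = -97*0*36 = 0*36 = 0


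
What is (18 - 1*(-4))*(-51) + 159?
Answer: -963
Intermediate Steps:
(18 - 1*(-4))*(-51) + 159 = (18 + 4)*(-51) + 159 = 22*(-51) + 159 = -1122 + 159 = -963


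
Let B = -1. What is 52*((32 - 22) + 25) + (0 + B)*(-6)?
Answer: 1826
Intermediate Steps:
52*((32 - 22) + 25) + (0 + B)*(-6) = 52*((32 - 22) + 25) + (0 - 1)*(-6) = 52*(10 + 25) - 1*(-6) = 52*35 + 6 = 1820 + 6 = 1826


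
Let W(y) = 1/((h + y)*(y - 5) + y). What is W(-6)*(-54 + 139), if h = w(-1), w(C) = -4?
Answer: 85/104 ≈ 0.81731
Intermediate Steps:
h = -4
W(y) = 1/(y + (-5 + y)*(-4 + y)) (W(y) = 1/((-4 + y)*(y - 5) + y) = 1/((-4 + y)*(-5 + y) + y) = 1/((-5 + y)*(-4 + y) + y) = 1/(y + (-5 + y)*(-4 + y)))
W(-6)*(-54 + 139) = (-54 + 139)/(20 + (-6)² - 8*(-6)) = 85/(20 + 36 + 48) = 85/104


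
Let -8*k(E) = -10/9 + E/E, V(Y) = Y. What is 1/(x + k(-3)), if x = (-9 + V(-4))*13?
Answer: -72/12167 ≈ -0.0059176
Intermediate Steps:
k(E) = 1/72 (k(E) = -(-10/9 + E/E)/8 = -(-10*1/9 + 1)/8 = -(-10/9 + 1)/8 = -1/8*(-1/9) = 1/72)
x = -169 (x = (-9 - 4)*13 = -13*13 = -169)
1/(x + k(-3)) = 1/(-169 + 1/72) = 1/(-12167/72) = -72/12167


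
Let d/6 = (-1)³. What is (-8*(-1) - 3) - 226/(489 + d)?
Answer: 2189/483 ≈ 4.5321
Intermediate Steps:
d = -6 (d = 6*(-1)³ = 6*(-1) = -6)
(-8*(-1) - 3) - 226/(489 + d) = (-8*(-1) - 3) - 226/(489 - 6) = (8 - 3) - 226/483 = 5 + (1/483)*(-226) = 5 - 226/483 = 2189/483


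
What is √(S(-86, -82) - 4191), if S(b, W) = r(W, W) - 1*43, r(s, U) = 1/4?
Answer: I*√16935/2 ≈ 65.067*I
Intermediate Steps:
r(s, U) = ¼
S(b, W) = -171/4 (S(b, W) = ¼ - 1*43 = ¼ - 43 = -171/4)
√(S(-86, -82) - 4191) = √(-171/4 - 4191) = √(-16935/4) = I*√16935/2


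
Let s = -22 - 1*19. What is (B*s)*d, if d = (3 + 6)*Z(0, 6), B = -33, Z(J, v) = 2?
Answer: 24354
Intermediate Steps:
s = -41 (s = -22 - 19 = -41)
d = 18 (d = (3 + 6)*2 = 9*2 = 18)
(B*s)*d = -33*(-41)*18 = 1353*18 = 24354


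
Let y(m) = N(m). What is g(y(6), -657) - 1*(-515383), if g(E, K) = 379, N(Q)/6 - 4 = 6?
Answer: 515762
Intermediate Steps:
N(Q) = 60 (N(Q) = 24 + 6*6 = 24 + 36 = 60)
y(m) = 60
g(y(6), -657) - 1*(-515383) = 379 - 1*(-515383) = 379 + 515383 = 515762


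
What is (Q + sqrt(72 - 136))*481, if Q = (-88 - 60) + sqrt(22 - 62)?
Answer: -71188 + 3848*I + 962*I*sqrt(10) ≈ -71188.0 + 6890.1*I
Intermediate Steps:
Q = -148 + 2*I*sqrt(10) (Q = -148 + sqrt(-40) = -148 + 2*I*sqrt(10) ≈ -148.0 + 6.3246*I)
(Q + sqrt(72 - 136))*481 = ((-148 + 2*I*sqrt(10)) + sqrt(72 - 136))*481 = ((-148 + 2*I*sqrt(10)) + sqrt(-64))*481 = ((-148 + 2*I*sqrt(10)) + 8*I)*481 = (-148 + 8*I + 2*I*sqrt(10))*481 = -71188 + 3848*I + 962*I*sqrt(10)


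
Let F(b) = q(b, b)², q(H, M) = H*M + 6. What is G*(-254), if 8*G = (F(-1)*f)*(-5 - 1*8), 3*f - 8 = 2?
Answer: 404495/6 ≈ 67416.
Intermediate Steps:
f = 10/3 (f = 8/3 + (⅓)*2 = 8/3 + ⅔ = 10/3 ≈ 3.3333)
q(H, M) = 6 + H*M
F(b) = (6 + b²)² (F(b) = (6 + b*b)² = (6 + b²)²)
G = -3185/12 (G = (((6 + (-1)²)²*(10/3))*(-5 - 1*8))/8 = (((6 + 1)²*(10/3))*(-5 - 8))/8 = ((7²*(10/3))*(-13))/8 = ((49*(10/3))*(-13))/8 = ((490/3)*(-13))/8 = (⅛)*(-6370/3) = -3185/12 ≈ -265.42)
G*(-254) = -3185/12*(-254) = 404495/6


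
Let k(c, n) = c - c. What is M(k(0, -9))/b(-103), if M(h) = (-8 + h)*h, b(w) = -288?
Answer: 0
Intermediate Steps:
k(c, n) = 0
M(h) = h*(-8 + h)
M(k(0, -9))/b(-103) = (0*(-8 + 0))/(-288) = (0*(-8))*(-1/288) = 0*(-1/288) = 0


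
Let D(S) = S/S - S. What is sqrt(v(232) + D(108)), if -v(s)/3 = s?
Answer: I*sqrt(803) ≈ 28.337*I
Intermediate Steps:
v(s) = -3*s
D(S) = 1 - S
sqrt(v(232) + D(108)) = sqrt(-3*232 + (1 - 1*108)) = sqrt(-696 + (1 - 108)) = sqrt(-696 - 107) = sqrt(-803) = I*sqrt(803)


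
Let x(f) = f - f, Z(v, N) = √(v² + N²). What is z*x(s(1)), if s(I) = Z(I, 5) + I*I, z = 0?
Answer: 0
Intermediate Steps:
Z(v, N) = √(N² + v²)
s(I) = I² + √(25 + I²) (s(I) = √(5² + I²) + I*I = √(25 + I²) + I² = I² + √(25 + I²))
x(f) = 0
z*x(s(1)) = 0*0 = 0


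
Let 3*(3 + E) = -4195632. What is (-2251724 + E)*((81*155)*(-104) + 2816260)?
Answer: -5513880356340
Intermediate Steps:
E = -1398547 (E = -3 + (⅓)*(-4195632) = -3 - 1398544 = -1398547)
(-2251724 + E)*((81*155)*(-104) + 2816260) = (-2251724 - 1398547)*((81*155)*(-104) + 2816260) = -3650271*(12555*(-104) + 2816260) = -3650271*(-1305720 + 2816260) = -3650271*1510540 = -5513880356340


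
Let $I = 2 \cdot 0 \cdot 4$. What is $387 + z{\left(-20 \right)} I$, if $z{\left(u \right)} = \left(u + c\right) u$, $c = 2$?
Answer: $387$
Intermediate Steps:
$z{\left(u \right)} = u \left(2 + u\right)$ ($z{\left(u \right)} = \left(u + 2\right) u = \left(2 + u\right) u = u \left(2 + u\right)$)
$I = 0$ ($I = 0 \cdot 4 = 0$)
$387 + z{\left(-20 \right)} I = 387 + - 20 \left(2 - 20\right) 0 = 387 + \left(-20\right) \left(-18\right) 0 = 387 + 360 \cdot 0 = 387 + 0 = 387$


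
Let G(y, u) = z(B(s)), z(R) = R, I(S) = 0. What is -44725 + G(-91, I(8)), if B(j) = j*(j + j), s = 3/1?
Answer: -44707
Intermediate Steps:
s = 3 (s = 3*1 = 3)
B(j) = 2*j² (B(j) = j*(2*j) = 2*j²)
G(y, u) = 18 (G(y, u) = 2*3² = 2*9 = 18)
-44725 + G(-91, I(8)) = -44725 + 18 = -44707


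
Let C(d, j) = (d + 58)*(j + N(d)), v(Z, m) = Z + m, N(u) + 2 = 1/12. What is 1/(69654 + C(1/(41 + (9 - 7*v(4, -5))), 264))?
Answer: 684/58043851 ≈ 1.1784e-5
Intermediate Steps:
N(u) = -23/12 (N(u) = -2 + 1/12 = -23/12)
C(d, j) = (58 + d)*(-23/12 + j) (C(d, j) = (d + 58)*(j - 23/12) = (58 + d)*(-23/12 + j))
1/(69654 + C(1/(41 + (9 - 7*v(4, -5))), 264)) = 1/(69654 + (-667/6 + 58*264 - 23/(12*(41 + (9 - 7*(4 - 5)))) + 264/(41 + (9 - 7*(4 - 5))))) = 1/(69654 + (-667/6 + 15312 - 23/(12*(41 + (9 - 7*(-1)))) + 264/(41 + (9 - 7*(-1))))) = 1/(69654 + (-667/6 + 15312 - 23/(12*(41 + (9 + 7))) + 264/(41 + (9 + 7)))) = 1/(69654 + (-667/6 + 15312 - 23/(12*(41 + 16)) + 264/(41 + 16))) = 1/(69654 + (-667/6 + 15312 - 23/12/57 + 264/57)) = 1/(69654 + (-667/6 + 15312 - 23/12*1/57 + (1/57)*264)) = 1/(69654 + (-667/6 + 15312 - 23/684 + 88/19)) = 1/(69654 + 10400515/684) = 1/(58043851/684) = 684/58043851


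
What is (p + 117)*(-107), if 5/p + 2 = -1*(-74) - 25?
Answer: -588928/47 ≈ -12530.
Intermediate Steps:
p = 5/47 (p = 5/(-2 + (-1*(-74) - 25)) = 5/(-2 + (74 - 25)) = 5/(-2 + 49) = 5/47 ≈ 0.10638)
(p + 117)*(-107) = (5/47 + 117)*(-107) = (5504/47)*(-107) = -588928/47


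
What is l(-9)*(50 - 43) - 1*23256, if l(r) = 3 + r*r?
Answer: -22668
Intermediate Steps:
l(r) = 3 + r²
l(-9)*(50 - 43) - 1*23256 = (3 + (-9)²)*(50 - 43) - 1*23256 = (3 + 81)*7 - 23256 = 84*7 - 23256 = 588 - 23256 = -22668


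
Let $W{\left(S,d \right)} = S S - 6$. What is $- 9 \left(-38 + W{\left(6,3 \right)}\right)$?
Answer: $72$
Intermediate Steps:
$W{\left(S,d \right)} = -6 + S^{2}$ ($W{\left(S,d \right)} = S^{2} - 6 = -6 + S^{2}$)
$- 9 \left(-38 + W{\left(6,3 \right)}\right) = - 9 \left(-38 - \left(6 - 6^{2}\right)\right) = - 9 \left(-38 + \left(-6 + 36\right)\right) = - 9 \left(-38 + 30\right) = \left(-9\right) \left(-8\right) = 72$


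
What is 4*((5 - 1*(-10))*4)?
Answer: 240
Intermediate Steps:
4*((5 - 1*(-10))*4) = 4*((5 + 10)*4) = 4*(15*4) = 4*60 = 240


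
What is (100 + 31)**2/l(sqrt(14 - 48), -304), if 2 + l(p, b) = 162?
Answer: 17161/160 ≈ 107.26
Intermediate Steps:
l(p, b) = 160 (l(p, b) = -2 + 162 = 160)
(100 + 31)**2/l(sqrt(14 - 48), -304) = (100 + 31)**2/160 = 131**2*(1/160) = 17161*(1/160) = 17161/160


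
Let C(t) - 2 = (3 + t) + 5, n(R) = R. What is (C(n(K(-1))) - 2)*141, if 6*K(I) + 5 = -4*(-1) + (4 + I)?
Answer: 1175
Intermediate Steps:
K(I) = ½ + I/6 (K(I) = -⅚ + (-4*(-1) + (4 + I))/6 = -⅚ + (4 + (4 + I))/6 = -⅚ + (8 + I)/6 = -⅚ + (4/3 + I/6) = ½ + I/6)
C(t) = 10 + t (C(t) = 2 + ((3 + t) + 5) = 2 + (8 + t) = 10 + t)
(C(n(K(-1))) - 2)*141 = ((10 + (½ + (⅙)*(-1))) - 2)*141 = ((10 + (½ - ⅙)) - 2)*141 = ((10 + ⅓) - 2)*141 = (31/3 - 2)*141 = (25/3)*141 = 1175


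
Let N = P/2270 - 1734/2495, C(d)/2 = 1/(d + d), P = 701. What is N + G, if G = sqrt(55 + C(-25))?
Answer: -437437/1132730 + sqrt(1374)/5 ≈ 7.0273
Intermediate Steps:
C(d) = 1/d (C(d) = 2/(d + d) = 2/((2*d)) = 2*(1/(2*d)) = 1/d)
G = sqrt(1374)/5 (G = sqrt(55 + 1/(-25)) = sqrt(55 - 1/25) = sqrt(1374/25) = sqrt(1374)/5 ≈ 7.4135)
N = -437437/1132730 (N = 701/2270 - 1734/2495 = -437437/1132730 ≈ -0.38618)
N + G = -437437/1132730 + sqrt(1374)/5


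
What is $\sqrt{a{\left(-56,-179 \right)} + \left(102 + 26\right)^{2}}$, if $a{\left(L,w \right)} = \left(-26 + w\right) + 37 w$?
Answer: $2 \sqrt{2389} \approx 97.755$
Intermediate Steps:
$a{\left(L,w \right)} = -26 + 38 w$
$\sqrt{a{\left(-56,-179 \right)} + \left(102 + 26\right)^{2}} = \sqrt{\left(-26 + 38 \left(-179\right)\right) + \left(102 + 26\right)^{2}} = \sqrt{\left(-26 - 6802\right) + 128^{2}} = \sqrt{-6828 + 16384} = \sqrt{9556} = 2 \sqrt{2389}$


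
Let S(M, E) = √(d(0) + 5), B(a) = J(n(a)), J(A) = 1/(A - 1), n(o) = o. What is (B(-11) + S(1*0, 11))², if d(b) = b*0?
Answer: 721/144 - √5/6 ≈ 4.6343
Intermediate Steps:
d(b) = 0
J(A) = 1/(-1 + A)
B(a) = 1/(-1 + a)
S(M, E) = √5 (S(M, E) = √(0 + 5) = √5)
(B(-11) + S(1*0, 11))² = (1/(-1 - 11) + √5)² = (1/(-12) + √5)² = (-1/12 + √5)²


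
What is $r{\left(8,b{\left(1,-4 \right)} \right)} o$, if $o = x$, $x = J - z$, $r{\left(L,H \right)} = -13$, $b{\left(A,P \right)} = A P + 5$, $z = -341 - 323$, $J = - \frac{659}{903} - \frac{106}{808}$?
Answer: $- \frac{3144973949}{364812} \approx -8620.8$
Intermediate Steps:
$J = - \frac{314095}{364812}$ ($J = \left(-659\right) \frac{1}{903} - \frac{53}{404} = - \frac{659}{903} - \frac{53}{404} = - \frac{314095}{364812} \approx -0.86098$)
$z = -664$
$b{\left(A,P \right)} = 5 + A P$
$x = \frac{241921073}{364812}$ ($x = - \frac{314095}{364812} - -664 = - \frac{314095}{364812} + 664 = \frac{241921073}{364812} \approx 663.14$)
$o = \frac{241921073}{364812} \approx 663.14$
$r{\left(8,b{\left(1,-4 \right)} \right)} o = \left(-13\right) \frac{241921073}{364812} = - \frac{3144973949}{364812}$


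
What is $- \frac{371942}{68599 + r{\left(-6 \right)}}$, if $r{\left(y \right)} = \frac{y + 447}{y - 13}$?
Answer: $- \frac{3533449}{651470} \approx -5.4238$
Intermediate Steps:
$r{\left(y \right)} = \frac{447 + y}{-13 + y}$
$- \frac{371942}{68599 + r{\left(-6 \right)}} = - \frac{371942}{68599 + \frac{447 - 6}{-13 - 6}} = - \frac{371942}{68599 + \frac{1}{-19} \cdot 441} = - \frac{371942}{68599 - \frac{441}{19}} = - \frac{371942}{\frac{1302940}{19}} = \left(-371942\right) \frac{19}{1302940} = - \frac{3533449}{651470}$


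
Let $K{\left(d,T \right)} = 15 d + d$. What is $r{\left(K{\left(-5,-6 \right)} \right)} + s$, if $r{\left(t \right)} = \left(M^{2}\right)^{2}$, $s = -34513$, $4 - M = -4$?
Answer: $-30417$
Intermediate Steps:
$M = 8$ ($M = 4 - -4 = 4 + 4 = 8$)
$K{\left(d,T \right)} = 16 d$
$r{\left(t \right)} = 4096$ ($r{\left(t \right)} = \left(8^{2}\right)^{2} = 64^{2} = 4096$)
$r{\left(K{\left(-5,-6 \right)} \right)} + s = 4096 - 34513 = -30417$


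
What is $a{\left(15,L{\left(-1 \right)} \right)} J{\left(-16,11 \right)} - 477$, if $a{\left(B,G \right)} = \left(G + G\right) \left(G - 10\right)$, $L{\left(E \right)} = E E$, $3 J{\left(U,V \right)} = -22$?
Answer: $-345$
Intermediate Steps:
$J{\left(U,V \right)} = - \frac{22}{3}$ ($J{\left(U,V \right)} = \frac{1}{3} \left(-22\right) = - \frac{22}{3}$)
$L{\left(E \right)} = E^{2}$
$a{\left(B,G \right)} = 2 G \left(-10 + G\right)$
$a{\left(15,L{\left(-1 \right)} \right)} J{\left(-16,11 \right)} - 477 = 2 \left(-1\right)^{2} \left(-10 + \left(-1\right)^{2}\right) \left(- \frac{22}{3}\right) - 477 = 2 \cdot 1 \left(-10 + 1\right) \left(- \frac{22}{3}\right) - 477 = 2 \cdot 1 \left(-9\right) \left(- \frac{22}{3}\right) - 477 = \left(-18\right) \left(- \frac{22}{3}\right) - 477 = 132 - 477 = -345$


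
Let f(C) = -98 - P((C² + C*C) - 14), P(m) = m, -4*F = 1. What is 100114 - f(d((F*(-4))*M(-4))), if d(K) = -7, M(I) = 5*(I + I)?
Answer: 100296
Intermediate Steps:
M(I) = 10*I (M(I) = 5*(2*I) = 10*I)
F = -¼ (F = -¼*1 = -¼ ≈ -0.25000)
f(C) = -84 - 2*C² (f(C) = -98 - ((C² + C*C) - 14) = -98 - ((C² + C²) - 14) = -98 - (2*C² - 14) = -98 - (-14 + 2*C²) = -98 + (14 - 2*C²) = -84 - 2*C²)
100114 - f(d((F*(-4))*M(-4))) = 100114 - (-84 - 2*(-7)²) = 100114 - (-84 - 2*49) = 100114 - (-84 - 98) = 100114 - 1*(-182) = 100114 + 182 = 100296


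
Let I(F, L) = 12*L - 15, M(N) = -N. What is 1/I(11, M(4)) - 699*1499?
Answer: -66011464/63 ≈ -1.0478e+6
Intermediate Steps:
I(F, L) = -15 + 12*L
1/I(11, M(4)) - 699*1499 = 1/(-15 + 12*(-1*4)) - 699*1499 = 1/(-15 + 12*(-4)) - 1047801 = 1/(-15 - 48) - 1047801 = 1/(-63) - 1047801 = -1/63 - 1047801 = -66011464/63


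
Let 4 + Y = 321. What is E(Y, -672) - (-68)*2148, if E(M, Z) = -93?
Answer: 145971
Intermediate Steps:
Y = 317 (Y = -4 + 321 = 317)
E(Y, -672) - (-68)*2148 = -93 - (-68)*2148 = -93 - 1*(-146064) = -93 + 146064 = 145971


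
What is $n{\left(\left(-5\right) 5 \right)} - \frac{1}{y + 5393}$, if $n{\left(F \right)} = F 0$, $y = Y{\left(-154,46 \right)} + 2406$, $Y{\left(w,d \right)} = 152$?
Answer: $- \frac{1}{7951} \approx -0.00012577$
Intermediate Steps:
$y = 2558$ ($y = 152 + 2406 = 2558$)
$n{\left(F \right)} = 0$
$n{\left(\left(-5\right) 5 \right)} - \frac{1}{y + 5393} = 0 - \frac{1}{2558 + 5393} = 0 - \frac{1}{7951} = - \frac{1}{7951}$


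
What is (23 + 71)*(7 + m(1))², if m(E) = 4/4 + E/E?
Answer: 7614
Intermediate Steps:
m(E) = 2 (m(E) = 4*(¼) + 1 = 1 + 1 = 2)
(23 + 71)*(7 + m(1))² = (23 + 71)*(7 + 2)² = 94*9² = 94*81 = 7614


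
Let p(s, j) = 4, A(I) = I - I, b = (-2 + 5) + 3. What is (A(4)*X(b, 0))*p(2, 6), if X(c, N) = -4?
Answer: 0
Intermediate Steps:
b = 6 (b = 3 + 3 = 6)
A(I) = 0
(A(4)*X(b, 0))*p(2, 6) = (0*(-4))*4 = 0*4 = 0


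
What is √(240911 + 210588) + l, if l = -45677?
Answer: -45677 + √451499 ≈ -45005.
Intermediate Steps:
√(240911 + 210588) + l = √(240911 + 210588) - 45677 = √451499 - 45677 = -45677 + √451499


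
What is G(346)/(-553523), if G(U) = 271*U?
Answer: -93766/553523 ≈ -0.16940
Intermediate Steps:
G(346)/(-553523) = (271*346)/(-553523) = 93766*(-1/553523) = -93766/553523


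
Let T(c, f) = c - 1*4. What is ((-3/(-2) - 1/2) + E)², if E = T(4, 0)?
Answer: 1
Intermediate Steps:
T(c, f) = -4 + c (T(c, f) = c - 4 = -4 + c)
E = 0 (E = -4 + 4 = 0)
((-3/(-2) - 1/2) + E)² = ((-3/(-2) - 1/2) + 0)² = ((-3*(-½) - 1*½) + 0)² = ((3/2 - ½) + 0)² = (1 + 0)² = 1² = 1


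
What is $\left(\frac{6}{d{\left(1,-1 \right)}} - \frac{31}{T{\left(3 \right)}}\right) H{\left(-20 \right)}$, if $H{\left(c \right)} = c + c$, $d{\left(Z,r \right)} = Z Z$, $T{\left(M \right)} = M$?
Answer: $\frac{520}{3} \approx 173.33$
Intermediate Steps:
$d{\left(Z,r \right)} = Z^{2}$
$H{\left(c \right)} = 2 c$
$\left(\frac{6}{d{\left(1,-1 \right)}} - \frac{31}{T{\left(3 \right)}}\right) H{\left(-20 \right)} = \left(\frac{6}{1^{2}} - \frac{31}{3}\right) 2 \left(-20\right) = \left(\frac{6}{1} - \frac{31}{3}\right) \left(-40\right) = \left(6 \cdot 1 - \frac{31}{3}\right) \left(-40\right) = \left(6 - \frac{31}{3}\right) \left(-40\right) = \left(- \frac{13}{3}\right) \left(-40\right) = \frac{520}{3}$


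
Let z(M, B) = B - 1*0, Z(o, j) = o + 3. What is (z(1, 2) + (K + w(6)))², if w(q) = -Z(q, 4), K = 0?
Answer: 49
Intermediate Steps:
Z(o, j) = 3 + o
z(M, B) = B (z(M, B) = B + 0 = B)
w(q) = -3 - q (w(q) = -(3 + q) = -3 - q)
(z(1, 2) + (K + w(6)))² = (2 + (0 + (-3 - 1*6)))² = (2 + (0 + (-3 - 6)))² = (2 + (0 - 9))² = (2 - 9)² = (-7)² = 49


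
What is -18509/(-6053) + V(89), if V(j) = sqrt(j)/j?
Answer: 18509/6053 + sqrt(89)/89 ≈ 3.1638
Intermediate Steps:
V(j) = 1/sqrt(j)
-18509/(-6053) + V(89) = -18509/(-6053) + 1/sqrt(89) = -18509*(-1/6053) + sqrt(89)/89 = 18509/6053 + sqrt(89)/89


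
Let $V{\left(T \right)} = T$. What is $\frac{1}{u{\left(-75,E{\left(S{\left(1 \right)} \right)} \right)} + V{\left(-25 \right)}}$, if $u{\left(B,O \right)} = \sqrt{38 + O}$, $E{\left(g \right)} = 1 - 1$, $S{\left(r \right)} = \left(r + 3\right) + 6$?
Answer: $- \frac{25}{587} - \frac{\sqrt{38}}{587} \approx -0.053091$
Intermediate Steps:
$S{\left(r \right)} = 9 + r$ ($S{\left(r \right)} = \left(3 + r\right) + 6 = 9 + r$)
$E{\left(g \right)} = 0$
$\frac{1}{u{\left(-75,E{\left(S{\left(1 \right)} \right)} \right)} + V{\left(-25 \right)}} = \frac{1}{\sqrt{38 + 0} - 25} = \frac{1}{\sqrt{38} - 25} = \frac{1}{-25 + \sqrt{38}}$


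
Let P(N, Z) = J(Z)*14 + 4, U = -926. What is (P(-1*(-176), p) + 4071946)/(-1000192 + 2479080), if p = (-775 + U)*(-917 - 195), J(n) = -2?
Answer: 2035961/739444 ≈ 2.7534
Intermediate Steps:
p = 1891512 (p = (-775 - 926)*(-917 - 195) = -1701*(-1112) = 1891512)
P(N, Z) = -24 (P(N, Z) = -2*14 + 4 = -28 + 4 = -24)
(P(-1*(-176), p) + 4071946)/(-1000192 + 2479080) = (-24 + 4071946)/(-1000192 + 2479080) = 4071922/1478888 = 4071922*(1/1478888) = 2035961/739444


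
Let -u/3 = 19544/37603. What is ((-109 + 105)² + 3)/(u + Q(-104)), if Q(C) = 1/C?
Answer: -74303528/6135331 ≈ -12.111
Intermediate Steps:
u = -58632/37603 ≈ -1.5592
((-109 + 105)² + 3)/(u + Q(-104)) = ((-109 + 105)² + 3)/(-58632/37603 + 1/(-104)) = ((-4)² + 3)/(-58632/37603 - 1/104) = (16 + 3)/(-6135331/3910712) = 19*(-3910712/6135331) = -74303528/6135331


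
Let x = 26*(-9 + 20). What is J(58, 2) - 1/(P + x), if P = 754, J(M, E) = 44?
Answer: 45759/1040 ≈ 43.999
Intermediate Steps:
x = 286 (x = 26*11 = 286)
J(58, 2) - 1/(P + x) = 44 - 1/(754 + 286) = 44 - 1/1040 = 45759/1040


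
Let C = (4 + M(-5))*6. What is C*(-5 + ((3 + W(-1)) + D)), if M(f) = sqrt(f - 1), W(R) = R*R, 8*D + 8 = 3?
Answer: -39 - 39*I*sqrt(6)/4 ≈ -39.0 - 23.883*I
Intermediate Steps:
D = -5/8 (D = -1 + (1/8)*3 = -1 + 3/8 = -5/8 ≈ -0.62500)
W(R) = R**2
M(f) = sqrt(-1 + f)
C = 24 + 6*I*sqrt(6) (C = (4 + sqrt(-1 - 5))*6 = (4 + sqrt(-6))*6 = (4 + I*sqrt(6))*6 = 24 + 6*I*sqrt(6) ≈ 24.0 + 14.697*I)
C*(-5 + ((3 + W(-1)) + D)) = (24 + 6*I*sqrt(6))*(-5 + ((3 + (-1)**2) - 5/8)) = (24 + 6*I*sqrt(6))*(-5 + ((3 + 1) - 5/8)) = (24 + 6*I*sqrt(6))*(-5 + (4 - 5/8)) = (24 + 6*I*sqrt(6))*(-5 + 27/8) = (24 + 6*I*sqrt(6))*(-13/8) = -39 - 39*I*sqrt(6)/4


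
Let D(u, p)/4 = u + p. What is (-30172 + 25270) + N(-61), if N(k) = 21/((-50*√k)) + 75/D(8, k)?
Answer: -1039299/212 + 21*I*√61/3050 ≈ -4902.4 + 0.053775*I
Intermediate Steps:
D(u, p) = 4*p + 4*u (D(u, p) = 4*(u + p) = 4*(p + u) = 4*p + 4*u)
N(k) = 75/(32 + 4*k) - 21/(50*√k) (N(k) = 21/((-50*√k)) + 75/(4*k + 4*8) = 21*(-1/(50*√k)) + 75/(4*k + 32) = -21/(50*√k) + 75/(32 + 4*k) = 75/(32 + 4*k) - 21/(50*√k))
(-30172 + 25270) + N(-61) = (-30172 + 25270) + 3*(-112 - 14*(-61) + 625*√(-61))/(100*√(-61)*(8 - 61)) = -4902 + (3/100)*(-I*√61/61)*(-112 + 854 + 625*(I*√61))/(-53) = -4902 + (3/100)*(-I*√61/61)*(-1/53)*(-112 + 854 + 625*I*√61) = -4902 + (3/100)*(-I*√61/61)*(-1/53)*(742 + 625*I*√61) = -4902 + 3*I*√61*(742 + 625*I*√61)/323300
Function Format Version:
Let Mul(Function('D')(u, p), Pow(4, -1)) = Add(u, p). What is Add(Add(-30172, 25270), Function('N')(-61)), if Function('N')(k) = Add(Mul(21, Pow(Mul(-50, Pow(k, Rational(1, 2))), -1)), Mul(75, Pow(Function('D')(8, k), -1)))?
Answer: Add(Rational(-1039299, 212), Mul(Rational(21, 3050), I, Pow(61, Rational(1, 2)))) ≈ Add(-4902.4, Mul(0.053775, I))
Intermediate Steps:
Function('D')(u, p) = Add(Mul(4, p), Mul(4, u)) (Function('D')(u, p) = Mul(4, Add(u, p)) = Mul(4, Add(p, u)) = Add(Mul(4, p), Mul(4, u)))
Function('N')(k) = Add(Mul(75, Pow(Add(32, Mul(4, k)), -1)), Mul(Rational(-21, 50), Pow(k, Rational(-1, 2)))) (Function('N')(k) = Add(Mul(21, Pow(Mul(-50, Pow(k, Rational(1, 2))), -1)), Mul(75, Pow(Add(Mul(4, k), Mul(4, 8)), -1))) = Add(Mul(21, Mul(Rational(-1, 50), Pow(k, Rational(-1, 2)))), Mul(75, Pow(Add(Mul(4, k), 32), -1))) = Add(Mul(Rational(-21, 50), Pow(k, Rational(-1, 2))), Mul(75, Pow(Add(32, Mul(4, k)), -1))) = Add(Mul(75, Pow(Add(32, Mul(4, k)), -1)), Mul(Rational(-21, 50), Pow(k, Rational(-1, 2)))))
Add(Add(-30172, 25270), Function('N')(-61)) = Add(Add(-30172, 25270), Mul(Rational(3, 100), Pow(-61, Rational(-1, 2)), Pow(Add(8, -61), -1), Add(-112, Mul(-14, -61), Mul(625, Pow(-61, Rational(1, 2)))))) = Add(-4902, Mul(Rational(3, 100), Mul(Rational(-1, 61), I, Pow(61, Rational(1, 2))), Pow(-53, -1), Add(-112, 854, Mul(625, Mul(I, Pow(61, Rational(1, 2))))))) = Add(-4902, Mul(Rational(3, 100), Mul(Rational(-1, 61), I, Pow(61, Rational(1, 2))), Rational(-1, 53), Add(-112, 854, Mul(625, I, Pow(61, Rational(1, 2)))))) = Add(-4902, Mul(Rational(3, 100), Mul(Rational(-1, 61), I, Pow(61, Rational(1, 2))), Rational(-1, 53), Add(742, Mul(625, I, Pow(61, Rational(1, 2)))))) = Add(-4902, Mul(Rational(3, 323300), I, Pow(61, Rational(1, 2)), Add(742, Mul(625, I, Pow(61, Rational(1, 2))))))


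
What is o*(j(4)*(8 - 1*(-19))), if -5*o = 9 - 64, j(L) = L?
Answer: 1188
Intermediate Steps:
o = 11 (o = -(9 - 64)/5 = -⅕*(-55) = 11)
o*(j(4)*(8 - 1*(-19))) = 11*(4*(8 - 1*(-19))) = 11*(4*(8 + 19)) = 11*(4*27) = 11*108 = 1188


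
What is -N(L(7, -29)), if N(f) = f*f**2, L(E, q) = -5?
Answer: 125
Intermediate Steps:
N(f) = f**3
-N(L(7, -29)) = -1*(-5)**3 = -1*(-125) = 125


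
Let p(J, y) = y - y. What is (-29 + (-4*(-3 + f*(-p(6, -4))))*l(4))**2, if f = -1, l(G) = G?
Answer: 361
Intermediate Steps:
p(J, y) = 0
(-29 + (-4*(-3 + f*(-p(6, -4))))*l(4))**2 = (-29 - 4*(-3 - (-1)*0)*4)**2 = (-29 - 4*(-3 - 1*0)*4)**2 = (-29 - 4*(-3 + 0)*4)**2 = (-29 - 4*(-3)*4)**2 = (-29 + 12*4)**2 = (-29 + 48)**2 = 19**2 = 361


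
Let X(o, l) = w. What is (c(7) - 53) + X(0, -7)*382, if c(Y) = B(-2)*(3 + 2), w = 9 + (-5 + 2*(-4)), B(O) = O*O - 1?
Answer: -1566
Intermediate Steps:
B(O) = -1 + O² (B(O) = O² - 1 = -1 + O²)
w = -4 (w = 9 + (-5 - 8) = 9 - 13 = -4)
c(Y) = 15 (c(Y) = (-1 + (-2)²)*(3 + 2) = (-1 + 4)*5 = 3*5 = 15)
X(o, l) = -4
(c(7) - 53) + X(0, -7)*382 = (15 - 53) - 4*382 = -38 - 1528 = -1566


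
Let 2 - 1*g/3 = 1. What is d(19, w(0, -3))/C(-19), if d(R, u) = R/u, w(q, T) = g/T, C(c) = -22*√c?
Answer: -I*√19/22 ≈ -0.19813*I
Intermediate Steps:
g = 3 (g = 6 - 3*1 = 6 - 3 = 3)
w(q, T) = 3/T
d(19, w(0, -3))/C(-19) = (19/((3/(-3))))/((-22*I*√19)) = (19/((3*(-⅓))))/((-22*I*√19)) = (19/(-1))/((-22*I*√19)) = (19*(-1))*(I*√19/418) = -I*√19/22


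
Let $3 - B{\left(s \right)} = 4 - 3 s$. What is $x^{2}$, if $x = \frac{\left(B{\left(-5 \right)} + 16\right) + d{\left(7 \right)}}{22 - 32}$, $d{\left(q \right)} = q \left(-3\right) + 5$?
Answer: $\frac{64}{25} \approx 2.56$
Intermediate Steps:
$B{\left(s \right)} = -1 + 3 s$ ($B{\left(s \right)} = 3 - \left(4 - 3 s\right) = 3 + \left(-4 + 3 s\right) = -1 + 3 s$)
$d{\left(q \right)} = 5 - 3 q$ ($d{\left(q \right)} = - 3 q + 5 = 5 - 3 q$)
$x = \frac{8}{5}$ ($x = \frac{\left(\left(-1 + 3 \left(-5\right)\right) + 16\right) + \left(5 - 21\right)}{22 - 32} = \frac{\left(\left(-1 - 15\right) + 16\right) + \left(5 - 21\right)}{-10} = \left(\left(-16 + 16\right) - 16\right) \left(- \frac{1}{10}\right) = \left(0 - 16\right) \left(- \frac{1}{10}\right) = \left(-16\right) \left(- \frac{1}{10}\right) = \frac{8}{5} \approx 1.6$)
$x^{2} = \left(\frac{8}{5}\right)^{2} = \frac{64}{25}$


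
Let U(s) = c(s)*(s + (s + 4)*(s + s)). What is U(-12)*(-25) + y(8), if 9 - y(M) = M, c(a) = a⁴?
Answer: -93311999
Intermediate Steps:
y(M) = 9 - M
U(s) = s⁴*(s + 2*s*(4 + s)) (U(s) = s⁴*(s + (s + 4)*(s + s)) = s⁴*(s + (4 + s)*(2*s)) = s⁴*(s + 2*s*(4 + s)))
U(-12)*(-25) + y(8) = ((-12)⁵*(9 + 2*(-12)))*(-25) + (9 - 1*8) = -248832*(9 - 24)*(-25) + (9 - 8) = -248832*(-15)*(-25) + 1 = 3732480*(-25) + 1 = -93312000 + 1 = -93311999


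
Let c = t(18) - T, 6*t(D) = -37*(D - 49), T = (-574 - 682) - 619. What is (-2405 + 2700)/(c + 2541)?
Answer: 1770/27643 ≈ 0.064031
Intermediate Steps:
T = -1875 (T = -1256 - 619 = -1875)
t(D) = 1813/6 - 37*D/6 (t(D) = (-37*(D - 49))/6 = (-37*(-49 + D))/6 = (1813 - 37*D)/6 = 1813/6 - 37*D/6)
c = 12397/6 (c = (1813/6 - 37/6*18) - 1*(-1875) = (1813/6 - 111) + 1875 = 1147/6 + 1875 = 12397/6 ≈ 2066.2)
(-2405 + 2700)/(c + 2541) = (-2405 + 2700)/(12397/6 + 2541) = 295/(27643/6) = 295*(6/27643) = 1770/27643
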